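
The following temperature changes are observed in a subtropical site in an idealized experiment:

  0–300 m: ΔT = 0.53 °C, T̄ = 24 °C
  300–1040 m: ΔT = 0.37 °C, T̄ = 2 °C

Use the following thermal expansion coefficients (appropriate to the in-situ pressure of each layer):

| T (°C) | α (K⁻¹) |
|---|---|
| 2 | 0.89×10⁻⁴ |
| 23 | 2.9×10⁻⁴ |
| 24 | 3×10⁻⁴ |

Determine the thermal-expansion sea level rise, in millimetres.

Layer 1 at 24 °C → α = 3×10⁻⁴ K⁻¹
Layer 2 at 2 °C → α = 0.89×10⁻⁴ K⁻¹
3×10⁻⁴ × 300 × 0.53 = 0.04770 m
0.37 × 740 × 0.89×10⁻⁴ = 0.0243682 m
Δh = 0.04770 + 0.0243682 = 0.0720682 m ≈ 72.1 mm

Δh ≈ 72.1 mm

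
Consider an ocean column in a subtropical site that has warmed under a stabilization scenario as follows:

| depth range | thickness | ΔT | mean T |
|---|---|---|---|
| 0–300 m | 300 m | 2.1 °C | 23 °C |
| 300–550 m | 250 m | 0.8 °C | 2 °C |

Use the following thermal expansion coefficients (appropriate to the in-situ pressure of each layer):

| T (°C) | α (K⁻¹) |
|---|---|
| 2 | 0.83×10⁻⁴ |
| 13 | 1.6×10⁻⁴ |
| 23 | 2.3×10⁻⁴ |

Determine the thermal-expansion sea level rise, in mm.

Layer 1 at 23 °C → α = 2.3×10⁻⁴ K⁻¹
Layer 2 at 2 °C → α = 0.83×10⁻⁴ K⁻¹
2.1 × 2.3×10⁻⁴ × 300 = 0.14490 m
0.83×10⁻⁴ × 250 × 0.8 = 0.01660 m
Δh = 0.14490 + 0.01660 = 0.16150 m ≈ 162 mm

162 mm of thermosteric rise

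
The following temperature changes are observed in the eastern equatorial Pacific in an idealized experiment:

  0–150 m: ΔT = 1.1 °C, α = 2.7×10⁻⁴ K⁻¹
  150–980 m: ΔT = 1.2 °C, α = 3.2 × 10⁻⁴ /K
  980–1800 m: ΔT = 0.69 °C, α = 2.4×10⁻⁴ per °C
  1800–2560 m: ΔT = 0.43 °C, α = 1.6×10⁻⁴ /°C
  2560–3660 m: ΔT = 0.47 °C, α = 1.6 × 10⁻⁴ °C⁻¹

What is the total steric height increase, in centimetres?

Δh = 63.4 cm

0–150 m: 150 × 2.7×10⁻⁴ × 1.1 = 0.04455 m
Layer 2: 1.2 × 830 × 3.2×10⁻⁴ = 0.31872 m
0.69 × 820 × 2.4×10⁻⁴ = 0.135792 m
1800–2560 m: 0.43 × 1.6×10⁻⁴ × 760 = 0.052288 m
2560–3660 m: 0.47 × 1.6×10⁻⁴ × 1100 = 0.08272 m
Δh = 0.04455 + 0.31872 + 0.135792 + 0.052288 + 0.08272 = 0.63407 m ≈ 63.4 cm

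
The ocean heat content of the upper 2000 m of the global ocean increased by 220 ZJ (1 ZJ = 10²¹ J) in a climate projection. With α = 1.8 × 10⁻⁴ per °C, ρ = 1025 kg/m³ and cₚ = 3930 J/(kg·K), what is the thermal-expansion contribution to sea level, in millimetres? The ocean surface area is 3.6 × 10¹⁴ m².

27.3 mm of thermosteric rise

Per unit area: Q = 220×10²¹ / (3.6×10¹⁴) ≈ 6.111×10⁸ J/m²
Δh = αQ/(ρcₚ) = 1.8×10⁻⁴ × 6.111×10⁸ / (1025 × 3930) ≈ 0.027307 m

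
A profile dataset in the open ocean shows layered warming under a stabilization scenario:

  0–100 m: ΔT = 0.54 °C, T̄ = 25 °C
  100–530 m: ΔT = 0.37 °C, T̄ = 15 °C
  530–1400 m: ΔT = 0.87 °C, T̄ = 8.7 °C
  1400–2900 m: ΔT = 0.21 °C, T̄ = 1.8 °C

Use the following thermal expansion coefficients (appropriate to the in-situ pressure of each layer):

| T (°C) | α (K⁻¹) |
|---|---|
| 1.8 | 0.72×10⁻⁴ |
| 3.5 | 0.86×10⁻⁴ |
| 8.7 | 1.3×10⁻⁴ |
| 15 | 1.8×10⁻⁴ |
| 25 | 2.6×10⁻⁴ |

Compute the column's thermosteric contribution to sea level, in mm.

Layer 1 at 25 °C → α = 2.6×10⁻⁴ K⁻¹
Layer 2 at 15 °C → α = 1.8×10⁻⁴ K⁻¹
Layer 3 at 8.7 °C → α = 1.3×10⁻⁴ K⁻¹
Layer 4 at 1.8 °C → α = 0.72×10⁻⁴ K⁻¹
Layer 1: 0.54 × 100 × 2.6×10⁻⁴ = 0.01404 m
1.8×10⁻⁴ × 430 × 0.37 = 0.028638 m
1.3×10⁻⁴ × 0.87 × 870 = 0.098397 m
0.21 × 0.72×10⁻⁴ × 1500 = 0.02268 m
Δh = 0.01404 + 0.028638 + 0.098397 + 0.02268 = 0.163755 m ≈ 164 mm

Δh ≈ 164 mm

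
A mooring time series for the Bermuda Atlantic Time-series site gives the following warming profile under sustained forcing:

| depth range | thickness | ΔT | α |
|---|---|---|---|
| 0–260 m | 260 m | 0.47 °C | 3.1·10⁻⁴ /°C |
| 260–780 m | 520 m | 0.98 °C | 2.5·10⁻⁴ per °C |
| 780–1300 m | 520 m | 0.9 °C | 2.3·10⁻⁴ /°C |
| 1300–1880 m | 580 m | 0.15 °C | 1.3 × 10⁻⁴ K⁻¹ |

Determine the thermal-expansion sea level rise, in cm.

3.1×10⁻⁴ × 0.47 × 260 = 0.037882 m
260–780 m: 520 × 2.5×10⁻⁴ × 0.98 = 0.12740 m
2.3×10⁻⁴ × 520 × 0.9 = 0.10764 m
1300–1880 m: 0.15 × 580 × 1.3×10⁻⁴ = 0.01131 m
Δh = 0.037882 + 0.12740 + 0.10764 + 0.01131 = 0.284232 m

28 cm of thermosteric rise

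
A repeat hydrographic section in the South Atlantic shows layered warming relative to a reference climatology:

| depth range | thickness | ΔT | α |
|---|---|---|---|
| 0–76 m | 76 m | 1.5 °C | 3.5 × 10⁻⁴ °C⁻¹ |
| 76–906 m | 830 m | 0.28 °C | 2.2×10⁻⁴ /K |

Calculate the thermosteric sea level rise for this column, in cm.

0–76 m: 3.5×10⁻⁴ × 1.5 × 76 = 0.03990 m
76–906 m: 830 × 0.28 × 2.2×10⁻⁴ = 0.051128 m
Δh = 0.03990 + 0.051128 = 0.091028 m

9.10 cm of thermosteric rise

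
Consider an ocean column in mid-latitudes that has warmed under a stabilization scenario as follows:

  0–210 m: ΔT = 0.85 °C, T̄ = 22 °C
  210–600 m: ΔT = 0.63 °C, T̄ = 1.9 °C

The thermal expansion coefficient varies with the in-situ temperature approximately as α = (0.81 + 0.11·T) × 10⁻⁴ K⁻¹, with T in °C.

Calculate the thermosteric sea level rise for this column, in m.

0.083 m

Layer 1: α = (0.81 + 0.11×22)×10⁻⁴ = 3.23×10⁻⁴ K⁻¹
Layer 2: α = (0.81 + 0.11×1.9)×10⁻⁴ = 1.019×10⁻⁴ K⁻¹
Layer 1: 210 × 3.23×10⁻⁴ × 0.85 = 0.0576555 m
Layer 2: 390 × 0.63 × 1.019×10⁻⁴ = 0.02503683 m
Δh = 0.0576555 + 0.02503683 = 0.08269233 m ≈ 0.083 m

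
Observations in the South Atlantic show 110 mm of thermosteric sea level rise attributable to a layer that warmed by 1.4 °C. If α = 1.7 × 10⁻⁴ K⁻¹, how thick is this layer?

H = Δh/(αΔT) = 0.11 / (1.7×10⁻⁴ × 1.4) ≈ 462.2 m

462 m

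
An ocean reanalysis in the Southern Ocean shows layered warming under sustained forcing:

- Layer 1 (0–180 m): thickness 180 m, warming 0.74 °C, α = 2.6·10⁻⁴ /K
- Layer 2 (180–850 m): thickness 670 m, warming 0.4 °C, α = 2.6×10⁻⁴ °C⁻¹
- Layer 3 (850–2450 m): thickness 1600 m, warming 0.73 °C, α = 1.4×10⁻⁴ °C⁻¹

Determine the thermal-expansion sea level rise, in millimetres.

2.6×10⁻⁴ × 0.74 × 180 = 0.034632 m
180–850 m: 2.6×10⁻⁴ × 0.4 × 670 = 0.06968 m
850–2450 m: 1.4×10⁻⁴ × 0.73 × 1600 = 0.16352 m
Δh = 0.034632 + 0.06968 + 0.16352 = 0.267832 m ≈ 270 mm

about 270 mm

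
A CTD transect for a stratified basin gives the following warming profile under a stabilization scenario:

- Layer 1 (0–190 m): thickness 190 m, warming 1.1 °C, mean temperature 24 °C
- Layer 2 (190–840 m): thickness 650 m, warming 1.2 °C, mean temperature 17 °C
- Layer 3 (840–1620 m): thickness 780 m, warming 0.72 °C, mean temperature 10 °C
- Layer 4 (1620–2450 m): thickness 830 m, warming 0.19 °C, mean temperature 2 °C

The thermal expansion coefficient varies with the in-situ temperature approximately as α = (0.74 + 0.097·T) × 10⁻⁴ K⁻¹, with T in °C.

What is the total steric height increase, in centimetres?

Δh ≈ 36.1 cm

Layer 1: α = (0.74 + 0.097×24)×10⁻⁴ = 3.068×10⁻⁴ K⁻¹
Layer 2: α = (0.74 + 0.097×17)×10⁻⁴ = 2.389×10⁻⁴ K⁻¹
Layer 3: α = (0.74 + 0.097×10)×10⁻⁴ = 1.71×10⁻⁴ K⁻¹
Layer 4: α = (0.74 + 0.097×2)×10⁻⁴ = 0.934×10⁻⁴ K⁻¹
0–190 m: 190 × 3.068×10⁻⁴ × 1.1 = 0.0641212 m
1.2 × 650 × 2.389×10⁻⁴ = 0.186342 m
1.71×10⁻⁴ × 0.72 × 780 = 0.0960336 m
0.19 × 0.934×10⁻⁴ × 830 = 0.01472918 m
Δh = 0.0641212 + 0.186342 + 0.0960336 + 0.01472918 = 0.36122598 m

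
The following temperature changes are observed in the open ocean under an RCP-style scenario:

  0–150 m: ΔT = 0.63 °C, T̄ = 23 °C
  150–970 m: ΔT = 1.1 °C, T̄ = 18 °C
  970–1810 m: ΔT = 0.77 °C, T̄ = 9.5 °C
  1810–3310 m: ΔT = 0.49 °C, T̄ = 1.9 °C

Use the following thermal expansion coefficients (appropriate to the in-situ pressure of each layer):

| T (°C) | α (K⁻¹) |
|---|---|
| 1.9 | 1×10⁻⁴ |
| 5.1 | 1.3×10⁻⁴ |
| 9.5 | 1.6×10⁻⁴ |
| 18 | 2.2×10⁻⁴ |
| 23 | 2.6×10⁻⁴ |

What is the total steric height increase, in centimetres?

40.0 cm of thermosteric rise

Layer 1 at 23 °C → α = 2.6×10⁻⁴ K⁻¹
Layer 2 at 18 °C → α = 2.2×10⁻⁴ K⁻¹
Layer 3 at 9.5 °C → α = 1.6×10⁻⁴ K⁻¹
Layer 4 at 1.9 °C → α = 1×10⁻⁴ K⁻¹
Layer 1: 0.63 × 150 × 2.6×10⁻⁴ = 0.02457 m
150–970 m: 820 × 1.1 × 2.2×10⁻⁴ = 0.19844 m
1.6×10⁻⁴ × 0.77 × 840 = 0.103488 m
1500 × 0.49 × 1×10⁻⁴ = 0.07350 m
Δh = 0.02457 + 0.19844 + 0.103488 + 0.07350 = 0.399998 m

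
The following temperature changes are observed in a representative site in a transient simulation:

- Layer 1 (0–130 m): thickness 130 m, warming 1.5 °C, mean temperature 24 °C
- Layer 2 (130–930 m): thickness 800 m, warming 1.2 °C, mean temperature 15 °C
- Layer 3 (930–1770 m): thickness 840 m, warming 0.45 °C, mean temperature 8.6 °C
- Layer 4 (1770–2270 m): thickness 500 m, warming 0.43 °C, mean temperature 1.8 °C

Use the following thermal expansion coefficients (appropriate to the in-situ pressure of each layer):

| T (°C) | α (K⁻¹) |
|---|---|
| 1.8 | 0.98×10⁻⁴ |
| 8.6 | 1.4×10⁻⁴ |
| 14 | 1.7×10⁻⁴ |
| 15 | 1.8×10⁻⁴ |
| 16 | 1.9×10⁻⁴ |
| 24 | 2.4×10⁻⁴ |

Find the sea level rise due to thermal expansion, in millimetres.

about 294 mm

Layer 1 at 24 °C → α = 2.4×10⁻⁴ K⁻¹
Layer 2 at 15 °C → α = 1.8×10⁻⁴ K⁻¹
Layer 3 at 8.6 °C → α = 1.4×10⁻⁴ K⁻¹
Layer 4 at 1.8 °C → α = 0.98×10⁻⁴ K⁻¹
0–130 m: 1.5 × 2.4×10⁻⁴ × 130 = 0.04680 m
1.2 × 800 × 1.8×10⁻⁴ = 0.17280 m
930–1770 m: 1.4×10⁻⁴ × 0.45 × 840 = 0.05292 m
Layer 4: 0.98×10⁻⁴ × 500 × 0.43 = 0.02107 m
Δh = 0.04680 + 0.17280 + 0.05292 + 0.02107 = 0.29359 m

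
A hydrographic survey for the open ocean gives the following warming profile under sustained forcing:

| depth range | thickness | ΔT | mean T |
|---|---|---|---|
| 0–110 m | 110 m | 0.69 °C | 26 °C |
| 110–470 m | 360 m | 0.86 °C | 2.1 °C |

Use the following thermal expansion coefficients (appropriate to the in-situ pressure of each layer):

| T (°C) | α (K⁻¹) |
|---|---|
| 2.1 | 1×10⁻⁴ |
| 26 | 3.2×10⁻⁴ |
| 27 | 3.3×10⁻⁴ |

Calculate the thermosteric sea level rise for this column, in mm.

Layer 1 at 26 °C → α = 3.2×10⁻⁴ K⁻¹
Layer 2 at 2.1 °C → α = 1×10⁻⁴ K⁻¹
110 × 3.2×10⁻⁴ × 0.69 = 0.024288 m
360 × 0.86 × 1×10⁻⁴ = 0.03096 m
Δh = 0.024288 + 0.03096 = 0.055248 m ≈ 55.2 mm

55.2 mm of thermosteric rise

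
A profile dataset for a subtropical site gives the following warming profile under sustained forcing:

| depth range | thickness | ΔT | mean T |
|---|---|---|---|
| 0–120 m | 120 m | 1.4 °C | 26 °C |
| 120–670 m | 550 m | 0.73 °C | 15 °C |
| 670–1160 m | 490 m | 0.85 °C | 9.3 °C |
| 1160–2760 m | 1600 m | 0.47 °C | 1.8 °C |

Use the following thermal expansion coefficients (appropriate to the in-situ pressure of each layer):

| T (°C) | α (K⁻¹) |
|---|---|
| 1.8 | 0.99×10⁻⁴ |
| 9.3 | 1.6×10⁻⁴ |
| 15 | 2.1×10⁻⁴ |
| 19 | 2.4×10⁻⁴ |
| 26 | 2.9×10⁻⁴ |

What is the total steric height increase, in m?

Layer 1 at 26 °C → α = 2.9×10⁻⁴ K⁻¹
Layer 2 at 15 °C → α = 2.1×10⁻⁴ K⁻¹
Layer 3 at 9.3 °C → α = 1.6×10⁻⁴ K⁻¹
Layer 4 at 1.8 °C → α = 0.99×10⁻⁴ K⁻¹
1.4 × 2.9×10⁻⁴ × 120 = 0.04872 m
Layer 2: 0.73 × 2.1×10⁻⁴ × 550 = 0.084315 m
Layer 3: 1.6×10⁻⁴ × 0.85 × 490 = 0.06664 m
Layer 4: 0.99×10⁻⁴ × 0.47 × 1600 = 0.074448 m
Δh = 0.04872 + 0.084315 + 0.06664 + 0.074448 = 0.274123 m ≈ 0.274 m

0.274 m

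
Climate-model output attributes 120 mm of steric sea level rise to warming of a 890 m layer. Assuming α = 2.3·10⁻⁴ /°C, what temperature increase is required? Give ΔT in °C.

0.586 °C

ΔT = Δh/(αH) = 0.12 / (2.3×10⁻⁴ × 890) ≈ 0.5862 °C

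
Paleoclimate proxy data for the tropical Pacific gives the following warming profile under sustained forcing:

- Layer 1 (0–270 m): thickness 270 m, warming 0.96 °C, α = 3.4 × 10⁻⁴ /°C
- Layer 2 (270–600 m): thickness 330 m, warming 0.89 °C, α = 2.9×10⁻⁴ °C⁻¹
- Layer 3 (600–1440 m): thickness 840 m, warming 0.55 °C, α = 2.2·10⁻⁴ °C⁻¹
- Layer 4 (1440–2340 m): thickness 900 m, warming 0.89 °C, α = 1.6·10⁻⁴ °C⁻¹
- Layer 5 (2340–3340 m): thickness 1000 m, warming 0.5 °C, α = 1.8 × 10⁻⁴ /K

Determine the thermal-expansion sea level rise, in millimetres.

about 493 mm

Layer 1: 0.96 × 3.4×10⁻⁴ × 270 = 0.088128 m
270–600 m: 0.89 × 2.9×10⁻⁴ × 330 = 0.085173 m
Layer 3: 0.55 × 840 × 2.2×10⁻⁴ = 0.10164 m
1440–2340 m: 900 × 0.89 × 1.6×10⁻⁴ = 0.12816 m
Layer 5: 1.8×10⁻⁴ × 1000 × 0.5 = 0.09000 m
Δh = 0.088128 + 0.085173 + 0.10164 + 0.12816 + 0.09000 = 0.493101 m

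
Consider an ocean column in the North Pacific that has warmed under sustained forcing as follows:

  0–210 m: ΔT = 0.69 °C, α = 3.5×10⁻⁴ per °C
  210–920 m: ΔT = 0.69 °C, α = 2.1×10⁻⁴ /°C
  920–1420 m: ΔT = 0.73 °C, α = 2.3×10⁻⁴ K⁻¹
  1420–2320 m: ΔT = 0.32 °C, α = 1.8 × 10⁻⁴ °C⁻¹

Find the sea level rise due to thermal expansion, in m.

Layer 1: 3.5×10⁻⁴ × 0.69 × 210 = 0.050715 m
Layer 2: 0.69 × 710 × 2.1×10⁻⁴ = 0.102879 m
Layer 3: 500 × 2.3×10⁻⁴ × 0.73 = 0.08395 m
0.32 × 1.8×10⁻⁴ × 900 = 0.05184 m
Δh = 0.050715 + 0.102879 + 0.08395 + 0.05184 = 0.289384 m ≈ 0.289 m

0.289 m of thermosteric rise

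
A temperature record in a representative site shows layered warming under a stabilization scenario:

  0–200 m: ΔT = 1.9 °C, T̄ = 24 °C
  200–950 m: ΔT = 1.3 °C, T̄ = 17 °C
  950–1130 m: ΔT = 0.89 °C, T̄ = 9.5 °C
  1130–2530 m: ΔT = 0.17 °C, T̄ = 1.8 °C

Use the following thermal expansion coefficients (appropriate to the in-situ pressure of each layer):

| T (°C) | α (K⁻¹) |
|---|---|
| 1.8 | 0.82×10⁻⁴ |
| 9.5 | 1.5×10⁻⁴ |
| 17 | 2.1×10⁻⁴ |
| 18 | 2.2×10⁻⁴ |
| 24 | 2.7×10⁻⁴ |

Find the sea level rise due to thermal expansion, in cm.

Δh ≈ 35.1 cm

Layer 1 at 24 °C → α = 2.7×10⁻⁴ K⁻¹
Layer 2 at 17 °C → α = 2.1×10⁻⁴ K⁻¹
Layer 3 at 9.5 °C → α = 1.5×10⁻⁴ K⁻¹
Layer 4 at 1.8 °C → α = 0.82×10⁻⁴ K⁻¹
Layer 1: 1.9 × 200 × 2.7×10⁻⁴ = 0.10260 m
Layer 2: 1.3 × 750 × 2.1×10⁻⁴ = 0.20475 m
950–1130 m: 180 × 0.89 × 1.5×10⁻⁴ = 0.02403 m
1130–2530 m: 0.82×10⁻⁴ × 0.17 × 1400 = 0.019516 m
Δh = 0.10260 + 0.20475 + 0.02403 + 0.019516 = 0.350896 m ≈ 35.1 cm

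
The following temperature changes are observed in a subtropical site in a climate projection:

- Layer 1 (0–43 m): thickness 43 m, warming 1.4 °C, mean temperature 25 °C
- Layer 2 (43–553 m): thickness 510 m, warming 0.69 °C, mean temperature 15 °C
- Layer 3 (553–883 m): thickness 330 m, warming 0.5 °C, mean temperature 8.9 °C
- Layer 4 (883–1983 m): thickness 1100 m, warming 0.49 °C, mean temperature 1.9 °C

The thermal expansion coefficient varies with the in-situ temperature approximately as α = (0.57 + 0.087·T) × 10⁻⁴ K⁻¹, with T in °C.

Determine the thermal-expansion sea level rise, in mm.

Layer 1: α = (0.57 + 0.087×25)×10⁻⁴ = 2.745×10⁻⁴ K⁻¹
Layer 2: α = (0.57 + 0.087×15)×10⁻⁴ = 1.875×10⁻⁴ K⁻¹
Layer 3: α = (0.57 + 0.087×8.9)×10⁻⁴ = 1.3443×10⁻⁴ K⁻¹
Layer 4: α = (0.57 + 0.087×1.9)×10⁻⁴ = 0.7353×10⁻⁴ K⁻¹
Layer 1: 43 × 1.4 × 2.745×10⁻⁴ = 0.0165249 m
1.875×10⁻⁴ × 510 × 0.69 = 0.06598125 m
0.5 × 330 × 1.3443×10⁻⁴ = 0.02218095 m
Layer 4: 0.7353×10⁻⁴ × 0.49 × 1100 = 0.03963267 m
Δh = 0.0165249 + 0.06598125 + 0.02218095 + 0.03963267 = 0.14431977 m

Δh ≈ 144 mm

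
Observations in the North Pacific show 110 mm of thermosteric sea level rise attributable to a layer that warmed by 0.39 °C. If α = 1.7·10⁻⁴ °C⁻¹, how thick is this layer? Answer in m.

1660 m

H = Δh/(αΔT) = 0.11 / (1.7×10⁻⁴ × 0.39) ≈ 1659 m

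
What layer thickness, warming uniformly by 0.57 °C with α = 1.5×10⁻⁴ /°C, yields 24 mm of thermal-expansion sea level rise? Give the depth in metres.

H = Δh/(αΔT) = 0.024 / (1.5×10⁻⁴ × 0.57) ≈ 280.7 m

H ≈ 281 m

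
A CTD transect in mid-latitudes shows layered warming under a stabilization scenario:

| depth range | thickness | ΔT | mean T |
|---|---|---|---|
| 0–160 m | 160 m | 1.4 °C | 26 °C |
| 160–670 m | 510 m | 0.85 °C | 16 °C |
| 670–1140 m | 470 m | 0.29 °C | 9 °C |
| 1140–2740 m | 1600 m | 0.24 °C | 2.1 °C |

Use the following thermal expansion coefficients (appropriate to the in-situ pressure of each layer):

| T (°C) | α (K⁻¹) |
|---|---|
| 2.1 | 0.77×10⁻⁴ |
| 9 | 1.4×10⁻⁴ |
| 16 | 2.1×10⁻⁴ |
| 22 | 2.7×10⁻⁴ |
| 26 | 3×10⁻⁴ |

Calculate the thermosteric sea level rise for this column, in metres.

Layer 1 at 26 °C → α = 3×10⁻⁴ K⁻¹
Layer 2 at 16 °C → α = 2.1×10⁻⁴ K⁻¹
Layer 3 at 9 °C → α = 1.4×10⁻⁴ K⁻¹
Layer 4 at 2.1 °C → α = 0.77×10⁻⁴ K⁻¹
0–160 m: 160 × 1.4 × 3×10⁻⁴ = 0.06720 m
510 × 0.85 × 2.1×10⁻⁴ = 0.091035 m
Layer 3: 470 × 0.29 × 1.4×10⁻⁴ = 0.019082 m
Layer 4: 0.24 × 1600 × 0.77×10⁻⁴ = 0.029568 m
Δh = 0.06720 + 0.091035 + 0.019082 + 0.029568 = 0.206885 m

about 0.21 m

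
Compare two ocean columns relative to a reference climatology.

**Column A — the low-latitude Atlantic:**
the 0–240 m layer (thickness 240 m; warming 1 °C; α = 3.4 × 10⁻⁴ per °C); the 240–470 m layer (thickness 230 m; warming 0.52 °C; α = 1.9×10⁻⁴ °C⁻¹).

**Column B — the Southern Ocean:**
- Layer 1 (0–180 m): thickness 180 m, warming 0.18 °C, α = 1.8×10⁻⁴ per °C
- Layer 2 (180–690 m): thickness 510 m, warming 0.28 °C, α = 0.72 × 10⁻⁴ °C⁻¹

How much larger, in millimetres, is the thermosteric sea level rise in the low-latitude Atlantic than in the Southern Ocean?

88.2 mm larger

A Layer 1: 3.4×10⁻⁴ × 240 × 1 = 0.08160 m
A Layer 2: 0.52 × 1.9×10⁻⁴ × 230 = 0.022724 m
A total: 0.104324 m
B 0.18 × 180 × 1.8×10⁻⁴ = 0.005832 m
B Layer 2: 0.72×10⁻⁴ × 510 × 0.28 = 0.0102816 m
B total: 0.0161136 m
Difference: 0.104324 − 0.0161136 = 0.0882104 m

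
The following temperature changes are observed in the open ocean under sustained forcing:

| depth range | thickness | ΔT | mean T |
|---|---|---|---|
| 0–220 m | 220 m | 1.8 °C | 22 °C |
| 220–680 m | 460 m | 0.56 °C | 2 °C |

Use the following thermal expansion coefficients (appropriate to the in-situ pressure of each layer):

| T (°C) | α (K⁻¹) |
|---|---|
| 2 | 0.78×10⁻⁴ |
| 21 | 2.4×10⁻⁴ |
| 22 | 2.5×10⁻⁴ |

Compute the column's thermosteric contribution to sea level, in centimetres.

11.9 cm of thermosteric rise

Layer 1 at 22 °C → α = 2.5×10⁻⁴ K⁻¹
Layer 2 at 2 °C → α = 0.78×10⁻⁴ K⁻¹
0–220 m: 220 × 1.8 × 2.5×10⁻⁴ = 0.09900 m
0.56 × 0.78×10⁻⁴ × 460 = 0.0200928 m
Δh = 0.09900 + 0.0200928 = 0.1190928 m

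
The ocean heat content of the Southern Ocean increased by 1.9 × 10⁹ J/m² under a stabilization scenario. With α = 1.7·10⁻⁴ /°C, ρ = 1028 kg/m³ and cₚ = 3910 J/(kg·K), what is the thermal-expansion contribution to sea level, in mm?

about 80.4 mm

Δh = αQ/(ρcₚ) = 1.7×10⁻⁴ × 1.9×10⁹ / (1028 × 3910) ≈ 0.080359 m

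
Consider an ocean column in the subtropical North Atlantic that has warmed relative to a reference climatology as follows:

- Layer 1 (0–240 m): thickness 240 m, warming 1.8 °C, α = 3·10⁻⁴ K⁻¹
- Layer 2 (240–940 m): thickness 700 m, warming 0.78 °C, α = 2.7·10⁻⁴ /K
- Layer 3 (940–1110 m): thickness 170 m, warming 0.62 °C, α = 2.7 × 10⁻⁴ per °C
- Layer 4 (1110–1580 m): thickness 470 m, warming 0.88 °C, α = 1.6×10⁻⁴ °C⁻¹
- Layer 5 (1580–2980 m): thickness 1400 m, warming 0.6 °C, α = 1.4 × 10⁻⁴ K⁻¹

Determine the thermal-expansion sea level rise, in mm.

489 mm of thermosteric rise

1.8 × 3×10⁻⁴ × 240 = 0.12960 m
Layer 2: 0.78 × 2.7×10⁻⁴ × 700 = 0.14742 m
940–1110 m: 0.62 × 2.7×10⁻⁴ × 170 = 0.028458 m
1110–1580 m: 1.6×10⁻⁴ × 470 × 0.88 = 0.066176 m
1580–2980 m: 1.4×10⁻⁴ × 0.6 × 1400 = 0.11760 m
Δh = 0.12960 + 0.14742 + 0.028458 + 0.066176 + 0.11760 = 0.489254 m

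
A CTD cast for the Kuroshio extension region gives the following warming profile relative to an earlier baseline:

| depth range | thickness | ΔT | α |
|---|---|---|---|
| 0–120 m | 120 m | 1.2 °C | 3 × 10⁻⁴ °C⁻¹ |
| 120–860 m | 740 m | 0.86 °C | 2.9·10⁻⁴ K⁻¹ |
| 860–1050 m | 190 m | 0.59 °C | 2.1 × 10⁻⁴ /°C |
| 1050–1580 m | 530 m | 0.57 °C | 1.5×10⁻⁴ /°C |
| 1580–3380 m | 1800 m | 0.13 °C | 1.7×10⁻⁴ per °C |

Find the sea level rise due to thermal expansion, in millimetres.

Layer 1: 120 × 3×10⁻⁴ × 1.2 = 0.04320 m
120–860 m: 0.86 × 740 × 2.9×10⁻⁴ = 0.184556 m
Layer 3: 0.59 × 190 × 2.1×10⁻⁴ = 0.023541 m
1050–1580 m: 0.57 × 1.5×10⁻⁴ × 530 = 0.045315 m
1.7×10⁻⁴ × 0.13 × 1800 = 0.03978 m
Δh = 0.04320 + 0.184556 + 0.023541 + 0.045315 + 0.03978 = 0.336392 m ≈ 336 mm

Δh ≈ 336 mm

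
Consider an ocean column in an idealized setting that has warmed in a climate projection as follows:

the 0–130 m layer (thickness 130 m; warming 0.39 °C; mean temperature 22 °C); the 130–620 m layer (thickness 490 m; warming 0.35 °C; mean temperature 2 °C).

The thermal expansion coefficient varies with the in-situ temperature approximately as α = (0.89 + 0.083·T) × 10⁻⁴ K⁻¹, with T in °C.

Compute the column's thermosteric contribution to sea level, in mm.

31.9 mm

Layer 1: α = (0.89 + 0.083×22)×10⁻⁴ = 2.716×10⁻⁴ K⁻¹
Layer 2: α = (0.89 + 0.083×2)×10⁻⁴ = 1.056×10⁻⁴ K⁻¹
Layer 1: 0.39 × 2.716×10⁻⁴ × 130 = 0.01377012 m
490 × 0.35 × 1.056×10⁻⁴ = 0.0181104 m
Δh = 0.01377012 + 0.0181104 = 0.03188052 m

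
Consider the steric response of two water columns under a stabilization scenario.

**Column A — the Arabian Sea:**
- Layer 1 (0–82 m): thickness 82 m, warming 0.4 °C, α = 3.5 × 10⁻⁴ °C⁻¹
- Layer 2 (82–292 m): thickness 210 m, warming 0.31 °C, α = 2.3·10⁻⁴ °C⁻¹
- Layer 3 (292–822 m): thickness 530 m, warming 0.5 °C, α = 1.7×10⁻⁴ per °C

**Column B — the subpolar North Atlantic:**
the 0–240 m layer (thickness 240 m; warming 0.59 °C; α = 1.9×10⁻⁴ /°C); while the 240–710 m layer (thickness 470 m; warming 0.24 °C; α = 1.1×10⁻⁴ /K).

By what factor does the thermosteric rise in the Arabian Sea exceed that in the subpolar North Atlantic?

1.8

A Layer 1: 82 × 0.4 × 3.5×10⁻⁴ = 0.01148 m
A 82–292 m: 2.3×10⁻⁴ × 0.31 × 210 = 0.014973 m
A Layer 3: 1.7×10⁻⁴ × 0.5 × 530 = 0.04505 m
A total: 0.071503 m
B 1.9×10⁻⁴ × 0.59 × 240 = 0.026904 m
B 0.24 × 1.1×10⁻⁴ × 470 = 0.012408 m
B total: 0.039312 m
Ratio: 0.071503 / 0.039312 ≈ 1.819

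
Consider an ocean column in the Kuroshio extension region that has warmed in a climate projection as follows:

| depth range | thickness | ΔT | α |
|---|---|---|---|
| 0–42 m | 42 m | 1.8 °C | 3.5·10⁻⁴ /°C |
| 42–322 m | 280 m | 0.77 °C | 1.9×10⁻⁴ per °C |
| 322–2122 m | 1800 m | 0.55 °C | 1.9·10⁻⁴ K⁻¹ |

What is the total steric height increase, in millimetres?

Layer 1: 1.8 × 42 × 3.5×10⁻⁴ = 0.02646 m
1.9×10⁻⁴ × 280 × 0.77 = 0.040964 m
0.55 × 1.9×10⁻⁴ × 1800 = 0.18810 m
Δh = 0.02646 + 0.040964 + 0.18810 = 0.255524 m ≈ 260 mm

260 mm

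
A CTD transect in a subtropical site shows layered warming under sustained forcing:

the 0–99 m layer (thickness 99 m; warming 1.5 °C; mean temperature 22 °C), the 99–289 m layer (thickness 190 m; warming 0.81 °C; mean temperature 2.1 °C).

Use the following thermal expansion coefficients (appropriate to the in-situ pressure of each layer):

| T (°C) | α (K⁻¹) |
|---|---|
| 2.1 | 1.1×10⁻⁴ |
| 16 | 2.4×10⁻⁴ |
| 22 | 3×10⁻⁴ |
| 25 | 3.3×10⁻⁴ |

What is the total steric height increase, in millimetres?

Layer 1 at 22 °C → α = 3×10⁻⁴ K⁻¹
Layer 2 at 2.1 °C → α = 1.1×10⁻⁴ K⁻¹
99 × 1.5 × 3×10⁻⁴ = 0.04455 m
99–289 m: 1.1×10⁻⁴ × 0.81 × 190 = 0.016929 m
Δh = 0.04455 + 0.016929 = 0.061479 m ≈ 61.5 mm

Δh ≈ 61.5 mm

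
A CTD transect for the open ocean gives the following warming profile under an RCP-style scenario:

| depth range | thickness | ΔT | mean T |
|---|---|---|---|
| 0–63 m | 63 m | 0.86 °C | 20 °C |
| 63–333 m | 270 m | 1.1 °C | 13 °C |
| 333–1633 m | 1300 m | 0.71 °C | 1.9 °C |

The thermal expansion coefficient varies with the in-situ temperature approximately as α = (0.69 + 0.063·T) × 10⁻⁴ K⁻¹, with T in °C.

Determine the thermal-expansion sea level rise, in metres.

Layer 1: α = (0.69 + 0.063×20)×10⁻⁴ = 1.95×10⁻⁴ K⁻¹
Layer 2: α = (0.69 + 0.063×13)×10⁻⁴ = 1.509×10⁻⁴ K⁻¹
Layer 3: α = (0.69 + 0.063×1.9)×10⁻⁴ = 0.8097×10⁻⁴ K⁻¹
Layer 1: 0.86 × 63 × 1.95×10⁻⁴ = 0.0105651 m
270 × 1.1 × 1.509×10⁻⁴ = 0.0448173 m
Layer 3: 0.71 × 0.8097×10⁻⁴ × 1300 = 0.07473531 m
Δh = 0.0105651 + 0.0448173 + 0.07473531 = 0.13011771 m ≈ 0.130 m

0.130 m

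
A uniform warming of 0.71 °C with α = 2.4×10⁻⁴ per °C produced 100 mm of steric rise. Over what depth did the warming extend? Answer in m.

H = Δh/(αΔT) = 0.1 / (2.4×10⁻⁴ × 0.71) ≈ 586.9 m

about 590 m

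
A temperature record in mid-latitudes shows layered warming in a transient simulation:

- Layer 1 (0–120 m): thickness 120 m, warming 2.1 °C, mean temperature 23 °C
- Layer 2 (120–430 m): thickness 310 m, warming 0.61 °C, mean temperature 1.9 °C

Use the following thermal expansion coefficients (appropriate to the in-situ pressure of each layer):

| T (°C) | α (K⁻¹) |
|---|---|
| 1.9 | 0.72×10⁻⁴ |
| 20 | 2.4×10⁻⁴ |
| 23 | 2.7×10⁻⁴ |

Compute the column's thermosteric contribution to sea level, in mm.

about 81.7 mm

Layer 1 at 23 °C → α = 2.7×10⁻⁴ K⁻¹
Layer 2 at 1.9 °C → α = 0.72×10⁻⁴ K⁻¹
0–120 m: 120 × 2.7×10⁻⁴ × 2.1 = 0.06804 m
120–430 m: 0.61 × 310 × 0.72×10⁻⁴ = 0.0136152 m
Δh = 0.06804 + 0.0136152 = 0.0816552 m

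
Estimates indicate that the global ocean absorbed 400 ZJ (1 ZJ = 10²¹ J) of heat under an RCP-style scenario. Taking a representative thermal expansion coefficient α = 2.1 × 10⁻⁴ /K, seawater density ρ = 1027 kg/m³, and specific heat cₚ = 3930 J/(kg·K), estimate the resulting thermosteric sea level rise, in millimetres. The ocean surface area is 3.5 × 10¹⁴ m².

Per unit area: Q = 400×10²¹ / (3.5×10¹⁴) ≈ 1.143×10⁹ J/m²
Δh = αQ/(ρcₚ) = 2.1×10⁻⁴ × 1.143×10⁹ / (1027 × 3930) ≈ 0.059471 m

59.5 mm of thermosteric rise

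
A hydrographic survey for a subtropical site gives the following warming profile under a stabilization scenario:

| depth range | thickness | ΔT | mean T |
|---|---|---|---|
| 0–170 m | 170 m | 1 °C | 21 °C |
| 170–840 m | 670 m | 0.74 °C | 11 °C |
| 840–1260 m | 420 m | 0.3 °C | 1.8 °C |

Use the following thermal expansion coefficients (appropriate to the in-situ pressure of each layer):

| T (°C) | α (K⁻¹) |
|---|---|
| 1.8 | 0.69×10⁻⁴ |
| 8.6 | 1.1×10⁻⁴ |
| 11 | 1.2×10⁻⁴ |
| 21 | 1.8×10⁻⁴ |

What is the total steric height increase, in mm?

Δh ≈ 98.8 mm

Layer 1 at 21 °C → α = 1.8×10⁻⁴ K⁻¹
Layer 2 at 11 °C → α = 1.2×10⁻⁴ K⁻¹
Layer 3 at 1.8 °C → α = 0.69×10⁻⁴ K⁻¹
170 × 1.8×10⁻⁴ × 1 = 0.03060 m
Layer 2: 670 × 0.74 × 1.2×10⁻⁴ = 0.059496 m
Layer 3: 0.3 × 420 × 0.69×10⁻⁴ = 0.008694 m
Δh = 0.03060 + 0.059496 + 0.008694 = 0.09879 m ≈ 98.8 mm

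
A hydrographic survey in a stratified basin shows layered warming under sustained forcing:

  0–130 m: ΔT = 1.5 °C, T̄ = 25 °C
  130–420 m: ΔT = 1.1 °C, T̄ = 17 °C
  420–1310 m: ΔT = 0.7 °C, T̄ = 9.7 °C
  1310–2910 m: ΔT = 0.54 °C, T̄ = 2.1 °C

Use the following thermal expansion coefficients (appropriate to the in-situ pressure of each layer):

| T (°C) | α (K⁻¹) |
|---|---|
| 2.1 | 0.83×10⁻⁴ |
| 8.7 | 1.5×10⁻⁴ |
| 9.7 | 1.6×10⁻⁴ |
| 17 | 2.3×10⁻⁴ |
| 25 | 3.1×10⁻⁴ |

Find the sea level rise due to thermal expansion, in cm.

Δh = 30.5 cm

Layer 1 at 25 °C → α = 3.1×10⁻⁴ K⁻¹
Layer 2 at 17 °C → α = 2.3×10⁻⁴ K⁻¹
Layer 3 at 9.7 °C → α = 1.6×10⁻⁴ K⁻¹
Layer 4 at 2.1 °C → α = 0.83×10⁻⁴ K⁻¹
0–130 m: 3.1×10⁻⁴ × 130 × 1.5 = 0.06045 m
Layer 2: 2.3×10⁻⁴ × 1.1 × 290 = 0.07337 m
0.7 × 890 × 1.6×10⁻⁴ = 0.09968 m
1600 × 0.54 × 0.83×10⁻⁴ = 0.071712 m
Δh = 0.06045 + 0.07337 + 0.09968 + 0.071712 = 0.305212 m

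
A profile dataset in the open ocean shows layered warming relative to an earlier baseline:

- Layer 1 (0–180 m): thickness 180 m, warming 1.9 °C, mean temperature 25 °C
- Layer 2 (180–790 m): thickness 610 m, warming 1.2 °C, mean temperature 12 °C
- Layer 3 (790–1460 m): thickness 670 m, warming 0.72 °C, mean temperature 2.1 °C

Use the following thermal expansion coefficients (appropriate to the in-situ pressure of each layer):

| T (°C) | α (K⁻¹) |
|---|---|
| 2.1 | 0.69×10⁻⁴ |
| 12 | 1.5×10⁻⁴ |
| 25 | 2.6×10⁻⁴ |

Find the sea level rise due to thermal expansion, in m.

Layer 1 at 25 °C → α = 2.6×10⁻⁴ K⁻¹
Layer 2 at 12 °C → α = 1.5×10⁻⁴ K⁻¹
Layer 3 at 2.1 °C → α = 0.69×10⁻⁴ K⁻¹
0–180 m: 2.6×10⁻⁴ × 1.9 × 180 = 0.08892 m
180–790 m: 1.2 × 610 × 1.5×10⁻⁴ = 0.10980 m
0.69×10⁻⁴ × 670 × 0.72 = 0.0332856 m
Δh = 0.08892 + 0.10980 + 0.0332856 = 0.2320056 m

Δh ≈ 0.23 m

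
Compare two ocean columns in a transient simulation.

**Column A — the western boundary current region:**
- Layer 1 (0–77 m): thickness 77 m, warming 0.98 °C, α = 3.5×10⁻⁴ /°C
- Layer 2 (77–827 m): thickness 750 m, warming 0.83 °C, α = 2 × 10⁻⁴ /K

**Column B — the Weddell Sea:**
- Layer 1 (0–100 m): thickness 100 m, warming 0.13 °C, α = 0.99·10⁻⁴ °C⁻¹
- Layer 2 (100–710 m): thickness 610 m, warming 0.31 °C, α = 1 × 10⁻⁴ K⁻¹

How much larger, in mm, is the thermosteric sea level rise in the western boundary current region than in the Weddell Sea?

130 mm

A 0–77 m: 77 × 3.5×10⁻⁴ × 0.98 = 0.026411 m
A 750 × 0.83 × 2×10⁻⁴ = 0.12450 m
A total: 0.150911 m
B Layer 1: 0.99×10⁻⁴ × 100 × 0.13 = 0.001287 m
B 100–710 m: 0.31 × 610 × 1×10⁻⁴ = 0.01891 m
B total: 0.020197 m
Difference: 0.150911 − 0.020197 = 0.130714 m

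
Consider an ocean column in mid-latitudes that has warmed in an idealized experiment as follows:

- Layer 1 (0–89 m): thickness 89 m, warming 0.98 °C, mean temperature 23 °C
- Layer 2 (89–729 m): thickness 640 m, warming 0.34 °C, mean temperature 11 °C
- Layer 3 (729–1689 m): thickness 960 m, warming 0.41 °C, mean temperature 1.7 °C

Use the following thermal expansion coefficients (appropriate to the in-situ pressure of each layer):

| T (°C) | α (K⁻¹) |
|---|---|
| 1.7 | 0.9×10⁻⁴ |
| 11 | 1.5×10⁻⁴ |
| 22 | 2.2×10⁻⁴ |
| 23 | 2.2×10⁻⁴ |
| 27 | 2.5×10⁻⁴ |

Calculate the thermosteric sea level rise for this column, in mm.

Layer 1 at 23 °C → α = 2.2×10⁻⁴ K⁻¹
Layer 2 at 11 °C → α = 1.5×10⁻⁴ K⁻¹
Layer 3 at 1.7 °C → α = 0.9×10⁻⁴ K⁻¹
0–89 m: 0.98 × 2.2×10⁻⁴ × 89 = 0.0191884 m
640 × 0.34 × 1.5×10⁻⁴ = 0.03264 m
729–1689 m: 0.41 × 960 × 0.9×10⁻⁴ = 0.035424 m
Δh = 0.0191884 + 0.03264 + 0.035424 = 0.0872524 m ≈ 87.3 mm

about 87.3 mm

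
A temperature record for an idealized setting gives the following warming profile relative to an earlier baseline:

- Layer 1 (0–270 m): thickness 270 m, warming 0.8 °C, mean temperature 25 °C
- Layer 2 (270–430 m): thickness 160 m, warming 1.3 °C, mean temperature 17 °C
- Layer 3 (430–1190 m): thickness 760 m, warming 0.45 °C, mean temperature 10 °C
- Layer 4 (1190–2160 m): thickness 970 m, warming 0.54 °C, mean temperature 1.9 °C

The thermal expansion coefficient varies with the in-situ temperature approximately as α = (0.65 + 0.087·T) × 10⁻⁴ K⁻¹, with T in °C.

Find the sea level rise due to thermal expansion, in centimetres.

Layer 1: α = (0.65 + 0.087×25)×10⁻⁴ = 2.825×10⁻⁴ K⁻¹
Layer 2: α = (0.65 + 0.087×17)×10⁻⁴ = 2.129×10⁻⁴ K⁻¹
Layer 3: α = (0.65 + 0.087×10)×10⁻⁴ = 1.52×10⁻⁴ K⁻¹
Layer 4: α = (0.65 + 0.087×1.9)×10⁻⁴ = 0.8153×10⁻⁴ K⁻¹
0–270 m: 270 × 0.8 × 2.825×10⁻⁴ = 0.06102 m
1.3 × 160 × 2.129×10⁻⁴ = 0.0442832 m
430–1190 m: 0.45 × 1.52×10⁻⁴ × 760 = 0.051984 m
Layer 4: 0.54 × 970 × 0.8153×10⁻⁴ = 0.042705414 m
Δh = 0.06102 + 0.0442832 + 0.051984 + 0.042705414 = 0.199992614 m

Δh = 20 cm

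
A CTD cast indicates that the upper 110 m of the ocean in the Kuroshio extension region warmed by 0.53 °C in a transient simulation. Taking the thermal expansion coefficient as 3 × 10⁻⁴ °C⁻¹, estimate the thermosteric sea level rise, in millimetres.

Δh ≈ 17 mm

Δh = αΔT·H = 3×10⁻⁴ × 0.53 × 110 = 0.01749 m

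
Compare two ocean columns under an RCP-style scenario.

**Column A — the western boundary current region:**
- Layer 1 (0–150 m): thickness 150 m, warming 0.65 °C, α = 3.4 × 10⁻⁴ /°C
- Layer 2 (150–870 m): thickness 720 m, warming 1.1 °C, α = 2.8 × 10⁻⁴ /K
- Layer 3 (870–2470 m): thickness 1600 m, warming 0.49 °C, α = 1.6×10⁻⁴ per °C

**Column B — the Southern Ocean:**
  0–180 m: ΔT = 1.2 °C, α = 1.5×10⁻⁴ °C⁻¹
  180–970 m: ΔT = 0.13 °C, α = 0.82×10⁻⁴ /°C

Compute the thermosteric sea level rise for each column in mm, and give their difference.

A 0–150 m: 3.4×10⁻⁴ × 150 × 0.65 = 0.03315 m
A 2.8×10⁻⁴ × 720 × 1.1 = 0.22176 m
A 870–2470 m: 1.6×10⁻⁴ × 0.49 × 1600 = 0.12544 m
A total: 0.38035 m
B Layer 1: 180 × 1.5×10⁻⁴ × 1.2 = 0.03240 m
B Layer 2: 790 × 0.82×10⁻⁴ × 0.13 = 0.0084214 m
B total: 0.0408214 m
Difference: 0.38035 − 0.0408214 = 0.3395286 m

Δh_A ≈ 380 mm, Δh_B ≈ 41 mm; difference ≈ 340 mm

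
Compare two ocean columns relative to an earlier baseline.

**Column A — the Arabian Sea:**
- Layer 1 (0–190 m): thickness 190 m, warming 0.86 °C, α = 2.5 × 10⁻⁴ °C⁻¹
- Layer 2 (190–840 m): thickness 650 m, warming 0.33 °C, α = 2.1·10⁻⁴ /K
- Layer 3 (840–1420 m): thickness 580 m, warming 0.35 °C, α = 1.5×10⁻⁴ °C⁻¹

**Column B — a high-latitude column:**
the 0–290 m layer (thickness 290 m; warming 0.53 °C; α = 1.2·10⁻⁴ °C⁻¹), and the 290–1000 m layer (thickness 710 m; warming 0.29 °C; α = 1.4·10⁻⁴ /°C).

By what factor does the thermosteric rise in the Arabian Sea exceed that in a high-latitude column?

2.46

A 0–190 m: 190 × 2.5×10⁻⁴ × 0.86 = 0.04085 m
A 190–840 m: 650 × 0.33 × 2.1×10⁻⁴ = 0.045045 m
A Layer 3: 580 × 1.5×10⁻⁴ × 0.35 = 0.03045 m
A total: 0.116345 m
B Layer 1: 290 × 1.2×10⁻⁴ × 0.53 = 0.018444 m
B 290–1000 m: 0.29 × 710 × 1.4×10⁻⁴ = 0.028826 m
B total: 0.04727 m
Ratio: 0.116345 / 0.04727 ≈ 2.461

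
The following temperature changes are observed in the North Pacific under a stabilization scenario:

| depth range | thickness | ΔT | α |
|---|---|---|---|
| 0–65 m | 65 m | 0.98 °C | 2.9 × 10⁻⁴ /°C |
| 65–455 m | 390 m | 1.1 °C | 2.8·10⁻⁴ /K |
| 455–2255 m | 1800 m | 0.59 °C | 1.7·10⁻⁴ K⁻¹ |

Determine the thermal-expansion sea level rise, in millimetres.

about 319 mm

0–65 m: 65 × 0.98 × 2.9×10⁻⁴ = 0.018473 m
390 × 1.1 × 2.8×10⁻⁴ = 0.12012 m
1800 × 1.7×10⁻⁴ × 0.59 = 0.18054 m
Δh = 0.018473 + 0.12012 + 0.18054 = 0.319133 m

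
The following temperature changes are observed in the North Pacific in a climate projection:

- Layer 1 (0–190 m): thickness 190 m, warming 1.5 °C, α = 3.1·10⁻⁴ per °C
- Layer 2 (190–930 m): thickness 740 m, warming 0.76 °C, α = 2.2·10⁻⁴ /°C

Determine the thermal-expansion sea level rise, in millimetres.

1.5 × 190 × 3.1×10⁻⁴ = 0.08835 m
Layer 2: 2.2×10⁻⁴ × 0.76 × 740 = 0.123728 m
Δh = 0.08835 + 0.123728 = 0.212078 m

Δh ≈ 210 mm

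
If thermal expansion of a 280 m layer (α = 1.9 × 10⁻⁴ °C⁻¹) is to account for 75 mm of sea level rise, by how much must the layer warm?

about 1.41 K

ΔT = Δh/(αH) = 0.075 / (1.9×10⁻⁴ × 280) ≈ 1.410 K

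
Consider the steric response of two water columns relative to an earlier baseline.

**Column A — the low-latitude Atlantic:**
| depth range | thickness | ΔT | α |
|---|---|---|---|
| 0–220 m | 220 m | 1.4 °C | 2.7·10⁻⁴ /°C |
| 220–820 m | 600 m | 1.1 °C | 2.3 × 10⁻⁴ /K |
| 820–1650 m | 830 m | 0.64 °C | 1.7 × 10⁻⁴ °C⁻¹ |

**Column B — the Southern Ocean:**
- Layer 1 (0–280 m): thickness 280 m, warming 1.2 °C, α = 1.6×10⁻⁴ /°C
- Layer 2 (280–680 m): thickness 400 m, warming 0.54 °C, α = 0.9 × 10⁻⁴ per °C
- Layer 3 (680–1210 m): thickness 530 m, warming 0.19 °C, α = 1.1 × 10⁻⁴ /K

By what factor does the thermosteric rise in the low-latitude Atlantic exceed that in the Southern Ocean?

≈ 3.86×

A Layer 1: 2.7×10⁻⁴ × 220 × 1.4 = 0.08316 m
A 220–820 m: 1.1 × 2.3×10⁻⁴ × 600 = 0.15180 m
A 820–1650 m: 830 × 0.64 × 1.7×10⁻⁴ = 0.090304 m
A total: 0.325264 m
B Layer 1: 280 × 1.2 × 1.6×10⁻⁴ = 0.05376 m
B Layer 2: 0.9×10⁻⁴ × 0.54 × 400 = 0.01944 m
B 680–1210 m: 530 × 0.19 × 1.1×10⁻⁴ = 0.011077 m
B total: 0.084277 m
Ratio: 0.325264 / 0.084277 ≈ 3.859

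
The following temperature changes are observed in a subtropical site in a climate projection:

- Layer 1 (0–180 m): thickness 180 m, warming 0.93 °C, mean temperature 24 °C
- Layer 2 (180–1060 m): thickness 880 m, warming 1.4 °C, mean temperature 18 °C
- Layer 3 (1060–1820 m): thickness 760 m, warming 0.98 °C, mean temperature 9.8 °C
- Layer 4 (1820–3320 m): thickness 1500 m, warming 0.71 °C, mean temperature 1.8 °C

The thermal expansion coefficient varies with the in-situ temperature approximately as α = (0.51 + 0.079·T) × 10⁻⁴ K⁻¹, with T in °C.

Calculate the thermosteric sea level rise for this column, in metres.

Layer 1: α = (0.51 + 0.079×24)×10⁻⁴ = 2.406×10⁻⁴ K⁻¹
Layer 2: α = (0.51 + 0.079×18)×10⁻⁴ = 1.932×10⁻⁴ K⁻¹
Layer 3: α = (0.51 + 0.079×9.8)×10⁻⁴ = 1.2842×10⁻⁴ K⁻¹
Layer 4: α = (0.51 + 0.079×1.8)×10⁻⁴ = 0.6522×10⁻⁴ K⁻¹
2.406×10⁻⁴ × 0.93 × 180 = 0.04027644 m
1.932×10⁻⁴ × 880 × 1.4 = 0.2380224 m
0.98 × 1.2842×10⁻⁴ × 760 = 0.095647216 m
1820–3320 m: 1500 × 0.71 × 0.6522×10⁻⁴ = 0.0694593 m
Δh = 0.04027644 + 0.2380224 + 0.095647216 + 0.0694593 = 0.443405356 m

0.44 m of thermosteric rise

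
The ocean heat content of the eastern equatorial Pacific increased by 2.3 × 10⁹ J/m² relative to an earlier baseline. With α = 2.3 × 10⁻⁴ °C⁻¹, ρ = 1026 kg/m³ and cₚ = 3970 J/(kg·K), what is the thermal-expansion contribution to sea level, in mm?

about 130 mm

Δh = αQ/(ρcₚ) = 2.3×10⁻⁴ × 2.3×10⁹ / (1026 × 3970) ≈ 0.12987 m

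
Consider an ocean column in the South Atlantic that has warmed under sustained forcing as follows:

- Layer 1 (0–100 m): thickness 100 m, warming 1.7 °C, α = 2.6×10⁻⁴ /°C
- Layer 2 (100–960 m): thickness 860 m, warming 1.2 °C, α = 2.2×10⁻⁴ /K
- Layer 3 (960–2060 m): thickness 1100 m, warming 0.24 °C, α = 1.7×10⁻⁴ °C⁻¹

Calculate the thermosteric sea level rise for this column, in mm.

Δh ≈ 316 mm

0–100 m: 2.6×10⁻⁴ × 100 × 1.7 = 0.04420 m
2.2×10⁻⁴ × 1.2 × 860 = 0.22704 m
Layer 3: 1100 × 1.7×10⁻⁴ × 0.24 = 0.04488 m
Δh = 0.04420 + 0.22704 + 0.04488 = 0.31612 m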